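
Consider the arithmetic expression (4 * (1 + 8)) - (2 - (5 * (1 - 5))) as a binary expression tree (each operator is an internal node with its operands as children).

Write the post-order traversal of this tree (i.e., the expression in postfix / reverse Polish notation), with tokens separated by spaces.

4 1 8 + * 2 5 1 5 - * - -

Post-order on an expression tree gives postfix notation: for each operator, emit left operand, right operand, then the operator.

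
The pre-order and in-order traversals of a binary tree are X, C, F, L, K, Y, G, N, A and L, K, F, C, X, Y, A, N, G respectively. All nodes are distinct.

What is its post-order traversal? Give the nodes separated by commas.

The first element of pre-order is the root; it splits in-order into left and right subtrees.
Root X: left subtree has 4 nodes {L, K, F, C}, right has 4 {Y, A, N, G}.
  Root C: left subtree has 3 nodes {L, K, F}, right has 0 { }.
    Root F: left subtree has 2 nodes {L, K}, right has 0 { }.
      Root L: left subtree has 0 nodes { }, right has 1 {K}.
  Root Y: left subtree has 0 nodes { }, right has 3 {A, N, G}.
    Root G: left subtree has 2 nodes {A, N}, right has 0 { }.
      Root N: left subtree has 1 node {A}, right has 0 { }.

K, L, F, C, A, N, G, Y, X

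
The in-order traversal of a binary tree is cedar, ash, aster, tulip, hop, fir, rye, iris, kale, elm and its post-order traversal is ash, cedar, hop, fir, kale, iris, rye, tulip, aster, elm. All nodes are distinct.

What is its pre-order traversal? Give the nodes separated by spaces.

The last element of post-order is the root; it splits in-order into left and right subtrees.
Root elm: left subtree has 9 nodes {cedar, ash, aster, tulip, hop, fir, rye, iris, kale}, right has 0 { }.
  Root aster: left subtree has 2 nodes {cedar, ash}, right has 6 {tulip, hop, fir, rye, iris, kale}.
    Root cedar: left subtree has 0 nodes { }, right has 1 {ash}.
    Root tulip: left subtree has 0 nodes { }, right has 5 {hop, fir, rye, iris, kale}.
      Root rye: left subtree has 2 nodes {hop, fir}, right has 2 {iris, kale}.
        Root fir: left subtree has 1 node {hop}, right has 0 { }.
        Root iris: left subtree has 0 nodes { }, right has 1 {kale}.

elm aster cedar ash tulip rye fir hop iris kale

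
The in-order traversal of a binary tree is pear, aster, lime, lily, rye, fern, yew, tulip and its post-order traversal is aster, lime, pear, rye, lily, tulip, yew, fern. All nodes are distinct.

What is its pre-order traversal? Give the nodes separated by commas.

fern, lily, pear, lime, aster, rye, yew, tulip

The last element of post-order is the root; it splits in-order into left and right subtrees.
Root fern: left subtree has 5 nodes {pear, aster, lime, lily, rye}, right has 2 {yew, tulip}.
  Root lily: left subtree has 3 nodes {pear, aster, lime}, right has 1 {rye}.
    Root pear: left subtree has 0 nodes { }, right has 2 {aster, lime}.
      Root lime: left subtree has 1 node {aster}, right has 0 { }.
  Root yew: left subtree has 0 nodes { }, right has 1 {tulip}.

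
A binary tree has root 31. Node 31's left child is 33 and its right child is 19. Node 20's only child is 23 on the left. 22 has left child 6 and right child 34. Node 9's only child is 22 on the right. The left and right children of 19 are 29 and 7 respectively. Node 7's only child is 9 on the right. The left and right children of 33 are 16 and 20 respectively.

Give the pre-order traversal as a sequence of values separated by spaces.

31 33 16 20 23 19 29 7 9 22 6 34

Pre-order visits the node, then its left subtree, then its right subtree.
Visit 31.
At 31: go left to 33.
  Visit 33.
  At 33: go left to 16.
    16 is a leaf — visit 16.
  At 33: go right to 20.
    Visit 20.
    At 20: go left to 23.
      23 is a leaf — visit 23.
    At 20: no right child.
At 31: go right to 19.
  Visit 19.
  At 19: go left to 29.
    29 is a leaf — visit 29.
  At 19: go right to 7.
    Visit 7.
    At 7: no left child.
    At 7: go right to 9.
      Visit 9.
      At 9: no left child.
      At 9: go right to 22.
        Visit 22.
        At 22: go left to 6.
          6 is a leaf — visit 6.
        At 22: go right to 34.
          34 is a leaf — visit 34.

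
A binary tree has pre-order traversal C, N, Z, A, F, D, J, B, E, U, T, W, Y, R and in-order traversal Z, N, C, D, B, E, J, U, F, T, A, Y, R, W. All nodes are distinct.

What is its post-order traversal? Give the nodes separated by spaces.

The first element of pre-order is the root; it splits in-order into left and right subtrees.
Root C: left subtree has 2 nodes {Z, N}, right has 11 {D, B, E, J, U, F, T, A, Y, R, W}.
  Root N: left subtree has 1 node {Z}, right has 0 { }.
  Root A: left subtree has 7 nodes {D, B, E, J, U, F, T}, right has 3 {Y, R, W}.
    Root F: left subtree has 5 nodes {D, B, E, J, U}, right has 1 {T}.
      Root D: left subtree has 0 nodes { }, right has 4 {B, E, J, U}.
        Root J: left subtree has 2 nodes {B, E}, right has 1 {U}.
          Root B: left subtree has 0 nodes { }, right has 1 {E}.
    Root W: left subtree has 2 nodes {Y, R}, right has 0 { }.
      Root Y: left subtree has 0 nodes { }, right has 1 {R}.

Z N E B U J D T F R Y W A C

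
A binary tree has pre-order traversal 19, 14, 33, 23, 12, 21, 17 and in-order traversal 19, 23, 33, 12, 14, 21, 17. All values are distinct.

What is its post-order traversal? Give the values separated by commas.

The first element of pre-order is the root; it splits in-order into left and right subtrees.
Root 19: left subtree has 0 nodes { }, right has 6 {23, 33, 12, 14, 21, 17}.
  Root 14: left subtree has 3 nodes {23, 33, 12}, right has 2 {21, 17}.
    Root 33: left subtree has 1 node {23}, right has 1 {12}.
    Root 21: left subtree has 0 nodes { }, right has 1 {17}.

23, 12, 33, 17, 21, 14, 19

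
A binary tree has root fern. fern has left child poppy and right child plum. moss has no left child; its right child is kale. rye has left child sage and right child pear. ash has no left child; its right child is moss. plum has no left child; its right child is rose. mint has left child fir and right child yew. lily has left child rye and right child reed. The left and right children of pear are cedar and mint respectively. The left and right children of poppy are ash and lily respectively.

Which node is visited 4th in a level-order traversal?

Level-order visits nodes level by level from the root, left to right within each level.
Level 0: fern
Level 1: poppy, plum
Level 2: ash, lily, rose
Level 3: moss, rye, reed
Level 4: kale, sage, pear
Level 5: cedar, mint
Level 6: fir, yew
Full level-order sequence: fern, poppy, plum, ash, lily, rose, moss, rye, reed, kale, sage, pear, cedar, mint, fir, yew.

ash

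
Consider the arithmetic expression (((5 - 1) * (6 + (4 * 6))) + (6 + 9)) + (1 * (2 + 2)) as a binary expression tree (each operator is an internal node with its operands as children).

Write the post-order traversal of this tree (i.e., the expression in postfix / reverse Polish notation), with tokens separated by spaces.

5 1 - 6 4 6 * + * 6 9 + + 1 2 2 + * +

Post-order on an expression tree gives postfix notation: for each operator, emit left operand, right operand, then the operator.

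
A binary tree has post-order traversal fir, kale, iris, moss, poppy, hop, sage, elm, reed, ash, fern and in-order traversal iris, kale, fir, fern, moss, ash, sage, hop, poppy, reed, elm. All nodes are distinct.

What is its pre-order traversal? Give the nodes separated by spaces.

The last element of post-order is the root; it splits in-order into left and right subtrees.
Root fern: left subtree has 3 nodes {iris, kale, fir}, right has 7 {moss, ash, sage, hop, poppy, reed, elm}.
  Root iris: left subtree has 0 nodes { }, right has 2 {kale, fir}.
    Root kale: left subtree has 0 nodes { }, right has 1 {fir}.
  Root ash: left subtree has 1 node {moss}, right has 5 {sage, hop, poppy, reed, elm}.
    Root reed: left subtree has 3 nodes {sage, hop, poppy}, right has 1 {elm}.
      Root sage: left subtree has 0 nodes { }, right has 2 {hop, poppy}.
        Root hop: left subtree has 0 nodes { }, right has 1 {poppy}.

fern iris kale fir ash moss reed sage hop poppy elm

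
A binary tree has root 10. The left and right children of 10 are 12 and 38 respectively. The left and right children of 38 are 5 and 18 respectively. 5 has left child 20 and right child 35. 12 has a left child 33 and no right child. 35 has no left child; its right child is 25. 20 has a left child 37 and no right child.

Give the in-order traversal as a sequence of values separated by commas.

In-order visits the left subtree, then the node, then the right subtree.
At 10: go left to 12.
  At 12: go left to 33.
    33 is a leaf — visit 33.
  Visit 12.
  At 12: no right child.
Visit 10.
At 10: go right to 38.
  At 38: go left to 5.
    At 5: go left to 20.
      At 20: go left to 37.
        37 is a leaf — visit 37.
      Visit 20.
      At 20: no right child.
    Visit 5.
    At 5: go right to 35.
      At 35: no left child.
      Visit 35.
      At 35: go right to 25.
        25 is a leaf — visit 25.
  Visit 38.
  At 38: go right to 18.
    18 is a leaf — visit 18.

33, 12, 10, 37, 20, 5, 35, 25, 38, 18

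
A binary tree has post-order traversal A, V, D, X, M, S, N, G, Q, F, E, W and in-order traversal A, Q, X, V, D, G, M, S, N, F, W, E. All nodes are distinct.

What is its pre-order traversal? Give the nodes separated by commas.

The last element of post-order is the root; it splits in-order into left and right subtrees.
Root W: left subtree has 10 nodes {A, Q, X, V, D, G, M, S, N, F}, right has 1 {E}.
  Root F: left subtree has 9 nodes {A, Q, X, V, D, G, M, S, N}, right has 0 { }.
    Root Q: left subtree has 1 node {A}, right has 7 {X, V, D, G, M, S, N}.
      Root G: left subtree has 3 nodes {X, V, D}, right has 3 {M, S, N}.
        Root X: left subtree has 0 nodes { }, right has 2 {V, D}.
          Root D: left subtree has 1 node {V}, right has 0 { }.
        Root N: left subtree has 2 nodes {M, S}, right has 0 { }.
          Root S: left subtree has 1 node {M}, right has 0 { }.

W, F, Q, A, G, X, D, V, N, S, M, E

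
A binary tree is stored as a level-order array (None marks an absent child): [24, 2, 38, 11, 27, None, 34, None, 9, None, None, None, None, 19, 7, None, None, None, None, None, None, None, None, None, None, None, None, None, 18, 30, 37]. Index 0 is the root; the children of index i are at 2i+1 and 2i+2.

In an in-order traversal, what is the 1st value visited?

In-order visits the left subtree, then the node, then the right subtree.
At 24: go left to 2.
  At 2: go left to 11.
    At 11: no left child.
    Visit 11.
    At 11: go right to 9.
      9 is a leaf — visit 9.
  Visit 2.
  At 2: go right to 27.
    27 is a leaf — visit 27.
Visit 24.
At 24: go right to 38.
  At 38: no left child.
  Visit 38.
  At 38: go right to 34.
    At 34: go left to 19.
      At 19: no left child.
      Visit 19.
      At 19: go right to 18.
        18 is a leaf — visit 18.
    Visit 34.
    At 34: go right to 7.
      At 7: go left to 30.
        30 is a leaf — visit 30.
      Visit 7.
      At 7: go right to 37.
        37 is a leaf — visit 37.
Full in-order sequence: 11, 9, 2, 27, 24, 38, 19, 18, 34, 30, 7, 37.

11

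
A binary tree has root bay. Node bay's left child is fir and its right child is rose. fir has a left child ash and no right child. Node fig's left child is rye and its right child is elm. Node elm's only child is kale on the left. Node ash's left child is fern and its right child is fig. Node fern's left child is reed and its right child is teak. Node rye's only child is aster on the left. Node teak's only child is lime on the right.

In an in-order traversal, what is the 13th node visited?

rose

In-order visits the left subtree, then the node, then the right subtree.
At bay: go left to fir.
  At fir: go left to ash.
    At ash: go left to fern.
      At fern: go left to reed.
        reed is a leaf — visit reed.
      Visit fern.
      At fern: go right to teak.
        At teak: no left child.
        Visit teak.
        At teak: go right to lime.
          lime is a leaf — visit lime.
    Visit ash.
    At ash: go right to fig.
      At fig: go left to rye.
        At rye: go left to aster.
          aster is a leaf — visit aster.
        Visit rye.
        At rye: no right child.
      Visit fig.
      At fig: go right to elm.
        At elm: go left to kale.
          kale is a leaf — visit kale.
        Visit elm.
        At elm: no right child.
  Visit fir.
  At fir: no right child.
Visit bay.
At bay: go right to rose.
  rose is a leaf — visit rose.
Full in-order sequence: reed, fern, teak, lime, ash, aster, rye, fig, kale, elm, fir, bay, rose.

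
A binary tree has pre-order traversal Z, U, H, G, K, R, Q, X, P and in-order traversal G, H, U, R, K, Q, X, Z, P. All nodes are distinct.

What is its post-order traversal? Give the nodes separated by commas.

G, H, R, X, Q, K, U, P, Z

The first element of pre-order is the root; it splits in-order into left and right subtrees.
Root Z: left subtree has 7 nodes {G, H, U, R, K, Q, X}, right has 1 {P}.
  Root U: left subtree has 2 nodes {G, H}, right has 4 {R, K, Q, X}.
    Root H: left subtree has 1 node {G}, right has 0 { }.
    Root K: left subtree has 1 node {R}, right has 2 {Q, X}.
      Root Q: left subtree has 0 nodes { }, right has 1 {X}.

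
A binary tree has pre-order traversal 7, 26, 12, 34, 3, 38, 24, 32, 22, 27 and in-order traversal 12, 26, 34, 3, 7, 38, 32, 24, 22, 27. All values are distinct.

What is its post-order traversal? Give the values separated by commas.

12, 3, 34, 26, 32, 27, 22, 24, 38, 7

The first element of pre-order is the root; it splits in-order into left and right subtrees.
Root 7: left subtree has 4 nodes {12, 26, 34, 3}, right has 5 {38, 32, 24, 22, 27}.
  Root 26: left subtree has 1 node {12}, right has 2 {34, 3}.
    Root 34: left subtree has 0 nodes { }, right has 1 {3}.
  Root 38: left subtree has 0 nodes { }, right has 4 {32, 24, 22, 27}.
    Root 24: left subtree has 1 node {32}, right has 2 {22, 27}.
      Root 22: left subtree has 0 nodes { }, right has 1 {27}.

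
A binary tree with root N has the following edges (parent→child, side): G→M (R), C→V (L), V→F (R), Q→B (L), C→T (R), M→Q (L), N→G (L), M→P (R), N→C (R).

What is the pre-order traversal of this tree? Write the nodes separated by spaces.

Pre-order visits the node, then its left subtree, then its right subtree.
Visit N.
At N: go left to G.
  Visit G.
  At G: no left child.
  At G: go right to M.
    Visit M.
    At M: go left to Q.
      Visit Q.
      At Q: go left to B.
        B is a leaf — visit B.
      At Q: no right child.
    At M: go right to P.
      P is a leaf — visit P.
At N: go right to C.
  Visit C.
  At C: go left to V.
    Visit V.
    At V: no left child.
    At V: go right to F.
      F is a leaf — visit F.
  At C: go right to T.
    T is a leaf — visit T.

N G M Q B P C V F T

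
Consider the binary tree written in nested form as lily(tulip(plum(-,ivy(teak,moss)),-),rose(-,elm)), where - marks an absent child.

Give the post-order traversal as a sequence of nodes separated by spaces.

Post-order visits the left subtree, then the right subtree, then the node.
At lily: go left to tulip.
  At tulip: go left to plum.
    At plum: no left child.
    At plum: go right to ivy.
      At ivy: go left to teak.
        teak is a leaf — visit teak.
      At ivy: go right to moss.
        moss is a leaf — visit moss.
      Visit ivy.
    Visit plum.
  At tulip: no right child.
  Visit tulip.
At lily: go right to rose.
  At rose: no left child.
  At rose: go right to elm.
    elm is a leaf — visit elm.
  Visit rose.
Visit lily.

teak moss ivy plum tulip elm rose lily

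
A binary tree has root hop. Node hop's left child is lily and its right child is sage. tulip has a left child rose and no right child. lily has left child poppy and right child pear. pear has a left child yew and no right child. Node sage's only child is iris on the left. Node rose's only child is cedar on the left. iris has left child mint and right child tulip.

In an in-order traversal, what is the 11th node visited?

In-order visits the left subtree, then the node, then the right subtree.
At hop: go left to lily.
  At lily: go left to poppy.
    poppy is a leaf — visit poppy.
  Visit lily.
  At lily: go right to pear.
    At pear: go left to yew.
      yew is a leaf — visit yew.
    Visit pear.
    At pear: no right child.
Visit hop.
At hop: go right to sage.
  At sage: go left to iris.
    At iris: go left to mint.
      mint is a leaf — visit mint.
    Visit iris.
    At iris: go right to tulip.
      At tulip: go left to rose.
        At rose: go left to cedar.
          cedar is a leaf — visit cedar.
        Visit rose.
        At rose: no right child.
      Visit tulip.
      At tulip: no right child.
  Visit sage.
  At sage: no right child.
Full in-order sequence: poppy, lily, yew, pear, hop, mint, iris, cedar, rose, tulip, sage.

sage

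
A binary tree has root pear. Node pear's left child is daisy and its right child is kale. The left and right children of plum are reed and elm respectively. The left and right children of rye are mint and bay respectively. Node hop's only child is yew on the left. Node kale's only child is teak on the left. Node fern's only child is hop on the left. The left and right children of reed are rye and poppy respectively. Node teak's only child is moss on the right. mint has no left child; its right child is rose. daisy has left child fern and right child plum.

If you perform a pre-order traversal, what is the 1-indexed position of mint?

9

Pre-order visits the node, then its left subtree, then its right subtree.
Visit pear.
At pear: go left to daisy.
  Visit daisy.
  At daisy: go left to fern.
    Visit fern.
    At fern: go left to hop.
      Visit hop.
      At hop: go left to yew.
        yew is a leaf — visit yew.
      At hop: no right child.
    At fern: no right child.
  At daisy: go right to plum.
    Visit plum.
    At plum: go left to reed.
      Visit reed.
      At reed: go left to rye.
        Visit rye.
        At rye: go left to mint.
          Visit mint.
          At mint: no left child.
          At mint: go right to rose.
            rose is a leaf — visit rose.
        At rye: go right to bay.
          bay is a leaf — visit bay.
      At reed: go right to poppy.
        poppy is a leaf — visit poppy.
    At plum: go right to elm.
      elm is a leaf — visit elm.
At pear: go right to kale.
  Visit kale.
  At kale: go left to teak.
    Visit teak.
    At teak: no left child.
    At teak: go right to moss.
      moss is a leaf — visit moss.
  At kale: no right child.
Full pre-order sequence: pear, daisy, fern, hop, yew, plum, reed, rye, mint, rose, bay, poppy, elm, kale, teak, moss.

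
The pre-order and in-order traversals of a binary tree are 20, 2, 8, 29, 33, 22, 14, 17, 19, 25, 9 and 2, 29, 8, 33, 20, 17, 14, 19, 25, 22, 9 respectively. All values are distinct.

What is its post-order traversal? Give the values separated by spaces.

The first element of pre-order is the root; it splits in-order into left and right subtrees.
Root 20: left subtree has 4 nodes {2, 29, 8, 33}, right has 6 {17, 14, 19, 25, 22, 9}.
  Root 2: left subtree has 0 nodes { }, right has 3 {29, 8, 33}.
    Root 8: left subtree has 1 node {29}, right has 1 {33}.
  Root 22: left subtree has 4 nodes {17, 14, 19, 25}, right has 1 {9}.
    Root 14: left subtree has 1 node {17}, right has 2 {19, 25}.
      Root 19: left subtree has 0 nodes { }, right has 1 {25}.

29 33 8 2 17 25 19 14 9 22 20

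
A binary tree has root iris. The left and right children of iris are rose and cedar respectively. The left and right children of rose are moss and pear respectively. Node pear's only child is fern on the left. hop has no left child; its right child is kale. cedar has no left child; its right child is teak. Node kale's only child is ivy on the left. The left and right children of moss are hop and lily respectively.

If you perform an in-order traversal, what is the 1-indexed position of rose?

6

In-order visits the left subtree, then the node, then the right subtree.
At iris: go left to rose.
  At rose: go left to moss.
    At moss: go left to hop.
      At hop: no left child.
      Visit hop.
      At hop: go right to kale.
        At kale: go left to ivy.
          ivy is a leaf — visit ivy.
        Visit kale.
        At kale: no right child.
    Visit moss.
    At moss: go right to lily.
      lily is a leaf — visit lily.
  Visit rose.
  At rose: go right to pear.
    At pear: go left to fern.
      fern is a leaf — visit fern.
    Visit pear.
    At pear: no right child.
Visit iris.
At iris: go right to cedar.
  At cedar: no left child.
  Visit cedar.
  At cedar: go right to teak.
    teak is a leaf — visit teak.
Full in-order sequence: hop, ivy, kale, moss, lily, rose, fern, pear, iris, cedar, teak.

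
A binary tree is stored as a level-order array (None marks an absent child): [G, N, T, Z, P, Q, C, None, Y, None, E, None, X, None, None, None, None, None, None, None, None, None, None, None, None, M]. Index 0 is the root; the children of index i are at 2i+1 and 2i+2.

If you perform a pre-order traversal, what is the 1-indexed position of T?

Pre-order visits the node, then its left subtree, then its right subtree.
Visit G.
At G: go left to N.
  Visit N.
  At N: go left to Z.
    Visit Z.
    At Z: no left child.
    At Z: go right to Y.
      Y is a leaf — visit Y.
  At N: go right to P.
    Visit P.
    At P: no left child.
    At P: go right to E.
      E is a leaf — visit E.
At G: go right to T.
  Visit T.
  At T: go left to Q.
    Visit Q.
    At Q: no left child.
    At Q: go right to X.
      Visit X.
      At X: go left to M.
        M is a leaf — visit M.
      At X: no right child.
  At T: go right to C.
    C is a leaf — visit C.
Full pre-order sequence: G, N, Z, Y, P, E, T, Q, X, M, C.

7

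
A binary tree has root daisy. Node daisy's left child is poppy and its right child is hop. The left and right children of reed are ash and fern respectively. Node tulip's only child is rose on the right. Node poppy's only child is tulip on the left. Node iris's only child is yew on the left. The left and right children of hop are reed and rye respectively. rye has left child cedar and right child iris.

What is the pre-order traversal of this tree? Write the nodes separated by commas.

daisy, poppy, tulip, rose, hop, reed, ash, fern, rye, cedar, iris, yew

Pre-order visits the node, then its left subtree, then its right subtree.
Visit daisy.
At daisy: go left to poppy.
  Visit poppy.
  At poppy: go left to tulip.
    Visit tulip.
    At tulip: no left child.
    At tulip: go right to rose.
      rose is a leaf — visit rose.
  At poppy: no right child.
At daisy: go right to hop.
  Visit hop.
  At hop: go left to reed.
    Visit reed.
    At reed: go left to ash.
      ash is a leaf — visit ash.
    At reed: go right to fern.
      fern is a leaf — visit fern.
  At hop: go right to rye.
    Visit rye.
    At rye: go left to cedar.
      cedar is a leaf — visit cedar.
    At rye: go right to iris.
      Visit iris.
      At iris: go left to yew.
        yew is a leaf — visit yew.
      At iris: no right child.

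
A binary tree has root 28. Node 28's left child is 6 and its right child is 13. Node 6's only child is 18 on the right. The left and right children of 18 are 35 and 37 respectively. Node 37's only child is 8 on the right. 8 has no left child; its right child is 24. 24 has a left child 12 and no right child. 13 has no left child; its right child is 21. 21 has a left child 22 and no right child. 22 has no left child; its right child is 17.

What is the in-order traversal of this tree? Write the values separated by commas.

6, 35, 18, 37, 8, 12, 24, 28, 13, 22, 17, 21

In-order visits the left subtree, then the node, then the right subtree.
At 28: go left to 6.
  At 6: no left child.
  Visit 6.
  At 6: go right to 18.
    At 18: go left to 35.
      35 is a leaf — visit 35.
    Visit 18.
    At 18: go right to 37.
      At 37: no left child.
      Visit 37.
      At 37: go right to 8.
        At 8: no left child.
        Visit 8.
        At 8: go right to 24.
          At 24: go left to 12.
            12 is a leaf — visit 12.
          Visit 24.
          At 24: no right child.
Visit 28.
At 28: go right to 13.
  At 13: no left child.
  Visit 13.
  At 13: go right to 21.
    At 21: go left to 22.
      At 22: no left child.
      Visit 22.
      At 22: go right to 17.
        17 is a leaf — visit 17.
    Visit 21.
    At 21: no right child.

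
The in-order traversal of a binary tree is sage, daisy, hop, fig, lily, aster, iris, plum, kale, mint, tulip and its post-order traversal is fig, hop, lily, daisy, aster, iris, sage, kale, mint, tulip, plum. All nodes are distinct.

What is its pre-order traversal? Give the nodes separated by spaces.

plum sage iris aster daisy lily hop fig tulip mint kale

The last element of post-order is the root; it splits in-order into left and right subtrees.
Root plum: left subtree has 7 nodes {sage, daisy, hop, fig, lily, aster, iris}, right has 3 {kale, mint, tulip}.
  Root sage: left subtree has 0 nodes { }, right has 6 {daisy, hop, fig, lily, aster, iris}.
    Root iris: left subtree has 5 nodes {daisy, hop, fig, lily, aster}, right has 0 { }.
      Root aster: left subtree has 4 nodes {daisy, hop, fig, lily}, right has 0 { }.
        Root daisy: left subtree has 0 nodes { }, right has 3 {hop, fig, lily}.
          Root lily: left subtree has 2 nodes {hop, fig}, right has 0 { }.
            Root hop: left subtree has 0 nodes { }, right has 1 {fig}.
  Root tulip: left subtree has 2 nodes {kale, mint}, right has 0 { }.
    Root mint: left subtree has 1 node {kale}, right has 0 { }.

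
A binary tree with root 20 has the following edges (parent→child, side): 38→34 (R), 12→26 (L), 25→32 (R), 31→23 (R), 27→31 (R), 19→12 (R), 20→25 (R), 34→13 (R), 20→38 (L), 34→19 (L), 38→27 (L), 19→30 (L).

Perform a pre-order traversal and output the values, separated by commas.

20, 38, 27, 31, 23, 34, 19, 30, 12, 26, 13, 25, 32

Pre-order visits the node, then its left subtree, then its right subtree.
Visit 20.
At 20: go left to 38.
  Visit 38.
  At 38: go left to 27.
    Visit 27.
    At 27: no left child.
    At 27: go right to 31.
      Visit 31.
      At 31: no left child.
      At 31: go right to 23.
        23 is a leaf — visit 23.
  At 38: go right to 34.
    Visit 34.
    At 34: go left to 19.
      Visit 19.
      At 19: go left to 30.
        30 is a leaf — visit 30.
      At 19: go right to 12.
        Visit 12.
        At 12: go left to 26.
          26 is a leaf — visit 26.
        At 12: no right child.
    At 34: go right to 13.
      13 is a leaf — visit 13.
At 20: go right to 25.
  Visit 25.
  At 25: no left child.
  At 25: go right to 32.
    32 is a leaf — visit 32.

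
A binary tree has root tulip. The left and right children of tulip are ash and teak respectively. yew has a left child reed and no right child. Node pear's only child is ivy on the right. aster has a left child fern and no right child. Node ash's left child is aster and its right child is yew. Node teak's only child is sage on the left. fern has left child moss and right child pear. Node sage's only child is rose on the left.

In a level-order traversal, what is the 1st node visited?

Level-order visits nodes level by level from the root, left to right within each level.
Level 0: tulip
Level 1: ash, teak
Level 2: aster, yew, sage
Level 3: fern, reed, rose
Level 4: moss, pear
Level 5: ivy
Full level-order sequence: tulip, ash, teak, aster, yew, sage, fern, reed, rose, moss, pear, ivy.

tulip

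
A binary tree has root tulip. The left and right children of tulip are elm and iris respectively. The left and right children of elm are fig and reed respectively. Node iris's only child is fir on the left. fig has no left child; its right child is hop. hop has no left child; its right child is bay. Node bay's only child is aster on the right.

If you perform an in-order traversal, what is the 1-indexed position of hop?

2

In-order visits the left subtree, then the node, then the right subtree.
At tulip: go left to elm.
  At elm: go left to fig.
    At fig: no left child.
    Visit fig.
    At fig: go right to hop.
      At hop: no left child.
      Visit hop.
      At hop: go right to bay.
        At bay: no left child.
        Visit bay.
        At bay: go right to aster.
          aster is a leaf — visit aster.
  Visit elm.
  At elm: go right to reed.
    reed is a leaf — visit reed.
Visit tulip.
At tulip: go right to iris.
  At iris: go left to fir.
    fir is a leaf — visit fir.
  Visit iris.
  At iris: no right child.
Full in-order sequence: fig, hop, bay, aster, elm, reed, tulip, fir, iris.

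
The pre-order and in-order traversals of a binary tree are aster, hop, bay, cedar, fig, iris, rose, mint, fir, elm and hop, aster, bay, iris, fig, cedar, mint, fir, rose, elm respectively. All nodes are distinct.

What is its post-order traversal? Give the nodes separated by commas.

hop, iris, fig, fir, mint, elm, rose, cedar, bay, aster

The first element of pre-order is the root; it splits in-order into left and right subtrees.
Root aster: left subtree has 1 node {hop}, right has 8 {bay, iris, fig, cedar, mint, fir, rose, elm}.
  Root bay: left subtree has 0 nodes { }, right has 7 {iris, fig, cedar, mint, fir, rose, elm}.
    Root cedar: left subtree has 2 nodes {iris, fig}, right has 4 {mint, fir, rose, elm}.
      Root fig: left subtree has 1 node {iris}, right has 0 { }.
      Root rose: left subtree has 2 nodes {mint, fir}, right has 1 {elm}.
        Root mint: left subtree has 0 nodes { }, right has 1 {fir}.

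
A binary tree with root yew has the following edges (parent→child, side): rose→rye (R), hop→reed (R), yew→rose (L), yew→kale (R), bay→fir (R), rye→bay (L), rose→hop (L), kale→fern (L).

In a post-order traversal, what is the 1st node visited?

reed

Post-order visits the left subtree, then the right subtree, then the node.
At yew: go left to rose.
  At rose: go left to hop.
    At hop: no left child.
    At hop: go right to reed.
      reed is a leaf — visit reed.
    Visit hop.
  At rose: go right to rye.
    At rye: go left to bay.
      At bay: no left child.
      At bay: go right to fir.
        fir is a leaf — visit fir.
      Visit bay.
    At rye: no right child.
    Visit rye.
  Visit rose.
At yew: go right to kale.
  At kale: go left to fern.
    fern is a leaf — visit fern.
  At kale: no right child.
  Visit kale.
Visit yew.
Full post-order sequence: reed, hop, fir, bay, rye, rose, fern, kale, yew.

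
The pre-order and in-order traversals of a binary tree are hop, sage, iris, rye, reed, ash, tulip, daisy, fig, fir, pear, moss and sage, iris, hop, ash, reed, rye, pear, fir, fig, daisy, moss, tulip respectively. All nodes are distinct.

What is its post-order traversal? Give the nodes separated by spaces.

iris sage ash reed pear fir fig moss daisy tulip rye hop

The first element of pre-order is the root; it splits in-order into left and right subtrees.
Root hop: left subtree has 2 nodes {sage, iris}, right has 9 {ash, reed, rye, pear, fir, fig, daisy, moss, tulip}.
  Root sage: left subtree has 0 nodes { }, right has 1 {iris}.
  Root rye: left subtree has 2 nodes {ash, reed}, right has 6 {pear, fir, fig, daisy, moss, tulip}.
    Root reed: left subtree has 1 node {ash}, right has 0 { }.
    Root tulip: left subtree has 5 nodes {pear, fir, fig, daisy, moss}, right has 0 { }.
      Root daisy: left subtree has 3 nodes {pear, fir, fig}, right has 1 {moss}.
        Root fig: left subtree has 2 nodes {pear, fir}, right has 0 { }.
          Root fir: left subtree has 1 node {pear}, right has 0 { }.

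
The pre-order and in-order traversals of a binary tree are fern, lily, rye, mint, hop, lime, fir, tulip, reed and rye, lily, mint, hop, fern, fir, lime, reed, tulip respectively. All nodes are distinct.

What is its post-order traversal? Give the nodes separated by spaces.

rye hop mint lily fir reed tulip lime fern

The first element of pre-order is the root; it splits in-order into left and right subtrees.
Root fern: left subtree has 4 nodes {rye, lily, mint, hop}, right has 4 {fir, lime, reed, tulip}.
  Root lily: left subtree has 1 node {rye}, right has 2 {mint, hop}.
    Root mint: left subtree has 0 nodes { }, right has 1 {hop}.
  Root lime: left subtree has 1 node {fir}, right has 2 {reed, tulip}.
    Root tulip: left subtree has 1 node {reed}, right has 0 { }.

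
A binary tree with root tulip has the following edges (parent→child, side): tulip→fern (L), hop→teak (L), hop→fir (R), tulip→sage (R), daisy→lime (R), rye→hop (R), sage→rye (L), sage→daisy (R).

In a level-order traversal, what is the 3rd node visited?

Level-order visits nodes level by level from the root, left to right within each level.
Level 0: tulip
Level 1: fern, sage
Level 2: rye, daisy
Level 3: hop, lime
Level 4: teak, fir
Full level-order sequence: tulip, fern, sage, rye, daisy, hop, lime, teak, fir.

sage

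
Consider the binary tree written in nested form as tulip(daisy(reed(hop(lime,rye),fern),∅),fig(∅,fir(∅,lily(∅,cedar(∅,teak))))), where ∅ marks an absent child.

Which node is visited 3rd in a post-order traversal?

Post-order visits the left subtree, then the right subtree, then the node.
At tulip: go left to daisy.
  At daisy: go left to reed.
    At reed: go left to hop.
      At hop: go left to lime.
        lime is a leaf — visit lime.
      At hop: go right to rye.
        rye is a leaf — visit rye.
      Visit hop.
    At reed: go right to fern.
      fern is a leaf — visit fern.
    Visit reed.
  At daisy: no right child.
  Visit daisy.
At tulip: go right to fig.
  At fig: no left child.
  At fig: go right to fir.
    At fir: no left child.
    At fir: go right to lily.
      At lily: no left child.
      At lily: go right to cedar.
        At cedar: no left child.
        At cedar: go right to teak.
          teak is a leaf — visit teak.
        Visit cedar.
      Visit lily.
    Visit fir.
  Visit fig.
Visit tulip.
Full post-order sequence: lime, rye, hop, fern, reed, daisy, teak, cedar, lily, fir, fig, tulip.

hop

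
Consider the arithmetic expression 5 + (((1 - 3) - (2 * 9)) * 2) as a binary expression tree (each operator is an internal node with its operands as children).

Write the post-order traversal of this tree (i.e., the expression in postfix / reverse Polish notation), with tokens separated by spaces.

Post-order on an expression tree gives postfix notation: for each operator, emit left operand, right operand, then the operator.

5 1 3 - 2 9 * - 2 * +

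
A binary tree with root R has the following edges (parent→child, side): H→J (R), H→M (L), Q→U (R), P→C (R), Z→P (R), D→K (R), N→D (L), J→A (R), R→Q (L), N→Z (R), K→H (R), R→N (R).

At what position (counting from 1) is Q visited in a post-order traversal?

Post-order visits the left subtree, then the right subtree, then the node.
At R: go left to Q.
  At Q: no left child.
  At Q: go right to U.
    U is a leaf — visit U.
  Visit Q.
At R: go right to N.
  At N: go left to D.
    At D: no left child.
    At D: go right to K.
      At K: no left child.
      At K: go right to H.
        At H: go left to M.
          M is a leaf — visit M.
        At H: go right to J.
          At J: no left child.
          At J: go right to A.
            A is a leaf — visit A.
          Visit J.
        Visit H.
      Visit K.
    Visit D.
  At N: go right to Z.
    At Z: no left child.
    At Z: go right to P.
      At P: no left child.
      At P: go right to C.
        C is a leaf — visit C.
      Visit P.
    Visit Z.
  Visit N.
Visit R.
Full post-order sequence: U, Q, M, A, J, H, K, D, C, P, Z, N, R.

2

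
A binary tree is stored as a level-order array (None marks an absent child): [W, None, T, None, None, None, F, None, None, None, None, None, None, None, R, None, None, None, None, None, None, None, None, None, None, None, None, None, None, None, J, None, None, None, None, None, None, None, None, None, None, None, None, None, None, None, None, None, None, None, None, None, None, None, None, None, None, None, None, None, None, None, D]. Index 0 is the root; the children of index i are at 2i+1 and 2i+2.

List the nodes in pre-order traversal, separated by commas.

W, T, F, R, J, D

Pre-order visits the node, then its left subtree, then its right subtree.
Visit W.
At W: no left child.
At W: go right to T.
  Visit T.
  At T: no left child.
  At T: go right to F.
    Visit F.
    At F: no left child.
    At F: go right to R.
      Visit R.
      At R: no left child.
      At R: go right to J.
        Visit J.
        At J: no left child.
        At J: go right to D.
          D is a leaf — visit D.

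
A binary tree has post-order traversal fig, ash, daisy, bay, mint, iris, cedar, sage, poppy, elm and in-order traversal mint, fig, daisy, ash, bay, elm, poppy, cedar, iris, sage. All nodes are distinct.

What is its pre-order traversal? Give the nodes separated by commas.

The last element of post-order is the root; it splits in-order into left and right subtrees.
Root elm: left subtree has 5 nodes {mint, fig, daisy, ash, bay}, right has 4 {poppy, cedar, iris, sage}.
  Root mint: left subtree has 0 nodes { }, right has 4 {fig, daisy, ash, bay}.
    Root bay: left subtree has 3 nodes {fig, daisy, ash}, right has 0 { }.
      Root daisy: left subtree has 1 node {fig}, right has 1 {ash}.
  Root poppy: left subtree has 0 nodes { }, right has 3 {cedar, iris, sage}.
    Root sage: left subtree has 2 nodes {cedar, iris}, right has 0 { }.
      Root cedar: left subtree has 0 nodes { }, right has 1 {iris}.

elm, mint, bay, daisy, fig, ash, poppy, sage, cedar, iris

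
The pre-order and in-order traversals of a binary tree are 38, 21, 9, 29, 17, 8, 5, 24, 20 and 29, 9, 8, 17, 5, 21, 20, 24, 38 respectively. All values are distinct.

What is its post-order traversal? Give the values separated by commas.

The first element of pre-order is the root; it splits in-order into left and right subtrees.
Root 38: left subtree has 8 nodes {29, 9, 8, 17, 5, 21, 20, 24}, right has 0 { }.
  Root 21: left subtree has 5 nodes {29, 9, 8, 17, 5}, right has 2 {20, 24}.
    Root 9: left subtree has 1 node {29}, right has 3 {8, 17, 5}.
      Root 17: left subtree has 1 node {8}, right has 1 {5}.
    Root 24: left subtree has 1 node {20}, right has 0 { }.

29, 8, 5, 17, 9, 20, 24, 21, 38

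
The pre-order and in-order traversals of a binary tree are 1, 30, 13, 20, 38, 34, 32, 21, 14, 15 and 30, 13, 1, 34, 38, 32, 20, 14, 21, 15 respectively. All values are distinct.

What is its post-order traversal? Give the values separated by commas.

The first element of pre-order is the root; it splits in-order into left and right subtrees.
Root 1: left subtree has 2 nodes {30, 13}, right has 7 {34, 38, 32, 20, 14, 21, 15}.
  Root 30: left subtree has 0 nodes { }, right has 1 {13}.
  Root 20: left subtree has 3 nodes {34, 38, 32}, right has 3 {14, 21, 15}.
    Root 38: left subtree has 1 node {34}, right has 1 {32}.
    Root 21: left subtree has 1 node {14}, right has 1 {15}.

13, 30, 34, 32, 38, 14, 15, 21, 20, 1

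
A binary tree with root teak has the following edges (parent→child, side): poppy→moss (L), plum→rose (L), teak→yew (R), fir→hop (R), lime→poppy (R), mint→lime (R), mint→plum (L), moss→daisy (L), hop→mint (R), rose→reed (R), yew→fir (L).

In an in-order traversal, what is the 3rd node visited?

In-order visits the left subtree, then the node, then the right subtree.
At teak: no left child.
Visit teak.
At teak: go right to yew.
  At yew: go left to fir.
    At fir: no left child.
    Visit fir.
    At fir: go right to hop.
      At hop: no left child.
      Visit hop.
      At hop: go right to mint.
        At mint: go left to plum.
          At plum: go left to rose.
            At rose: no left child.
            Visit rose.
            At rose: go right to reed.
              reed is a leaf — visit reed.
          Visit plum.
          At plum: no right child.
        Visit mint.
        At mint: go right to lime.
          At lime: no left child.
          Visit lime.
          At lime: go right to poppy.
            At poppy: go left to moss.
              At moss: go left to daisy.
                daisy is a leaf — visit daisy.
              Visit moss.
              At moss: no right child.
            Visit poppy.
            At poppy: no right child.
  Visit yew.
  At yew: no right child.
Full in-order sequence: teak, fir, hop, rose, reed, plum, mint, lime, daisy, moss, poppy, yew.

hop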